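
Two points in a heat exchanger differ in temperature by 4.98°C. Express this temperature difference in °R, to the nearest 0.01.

8.96°R

An interval of 1°C corresponds to 1.8°R.
4.98 × 1.8 = 8.96.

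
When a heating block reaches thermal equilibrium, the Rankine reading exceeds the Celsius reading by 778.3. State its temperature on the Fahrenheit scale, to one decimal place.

Let x be the Celsius reading; then the Rankine reading is 1.8·x + 491.67.
(1.8·x + 491.67) - x = 778.3  ⇒  (0.8)·x = 286.63  ⇒  x = 358.2875°C.
In Fahrenheit: 358.2875 × 1.8 + 32 = 676.9°F.

676.9°F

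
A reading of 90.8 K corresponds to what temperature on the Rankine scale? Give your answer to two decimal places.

In Celsius: 90.8 - 273.15 = -182.3500°C.
In Rankine: -182.3500 × 1.8 + 491.67 = 163.44°R.

163.44°R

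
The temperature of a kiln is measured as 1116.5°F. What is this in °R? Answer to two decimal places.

1576.17°R

In Celsius: (1116.5 - 32) × 5/9 = 602.5000°C.
In Rankine: 602.5000 × 1.8 + 491.67 = 1576.17°R.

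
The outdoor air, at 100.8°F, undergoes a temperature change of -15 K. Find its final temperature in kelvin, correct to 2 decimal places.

296.37 K

Initial temperature in Celsius: (100.8 - 32) × 5/9 = 38.2222°C.
The 15 K change is an interval; Kelvin and Celsius degrees are the same size, so ΔC = -15°C.
Final Celsius temperature: 38.2222 - 15.0000 = 23.2222°C.
In kelvin: 23.2222 + 273.15 = 296.37 K.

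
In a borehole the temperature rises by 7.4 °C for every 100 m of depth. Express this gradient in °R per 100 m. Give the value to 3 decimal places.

13.320 °R/100 m

The quantity depends on a temperature interval, so only the ratio of degree sizes applies; the offset between the scales is irrelevant.
A change of 1°C is a change of 1.8°R, so 7.4 × 1.8 = 13.320.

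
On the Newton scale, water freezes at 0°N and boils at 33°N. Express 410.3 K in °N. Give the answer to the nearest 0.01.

First in Celsius: 410.3 - 273.15 = 137.1500°C.
Linearly onto the Newton scale: 0 + (137.1500 / 100) × (33 - 0) = 45.26°N.

45.26°N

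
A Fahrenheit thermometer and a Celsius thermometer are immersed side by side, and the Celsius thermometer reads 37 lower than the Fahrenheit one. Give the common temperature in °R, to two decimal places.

502.92°R

Let x be the Fahrenheit reading; then the Celsius reading is 5/9·x - 17.7778.
(5/9·x - 17.7778) - x = -37  ⇒  (-4/9)·x = -19.2222  ⇒  x = 43.2500°F.
In Celsius: (43.25 - 32) × 5/9 = 6.2500°C.
In Rankine: 6.2500 × 1.8 + 491.67 = 502.92°R.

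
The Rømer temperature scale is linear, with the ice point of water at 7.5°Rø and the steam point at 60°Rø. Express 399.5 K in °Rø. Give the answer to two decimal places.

73.83°Rø

First in Celsius: 399.5 - 273.15 = 126.3500°C.
Linearly onto the Rømer scale: 7.5 + (126.3500 / 100) × (60 - 7.5) = 73.83°Rø.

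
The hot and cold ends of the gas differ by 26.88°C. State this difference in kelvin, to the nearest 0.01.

Celsius and kelvin degrees are the same size, so the interval is unchanged: 26.88.

26.88 K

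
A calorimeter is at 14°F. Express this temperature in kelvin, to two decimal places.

In Celsius: (14 - 32) × 5/9 = -10.0000°C.
In kelvin: -10.0000 + 273.15 = 263.15 K.

263.15 K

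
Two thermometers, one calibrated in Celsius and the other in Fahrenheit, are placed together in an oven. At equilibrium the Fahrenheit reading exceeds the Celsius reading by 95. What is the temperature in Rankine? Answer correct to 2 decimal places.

Let x be the Celsius reading; then the Fahrenheit reading is 1.8·x + 32.
(1.8·x + 32) - x = 95  ⇒  (0.8)·x = 63  ⇒  x = 78.7500°C.
In Rankine: 78.7500 × 1.8 + 491.67 = 633.42°R.

633.42°R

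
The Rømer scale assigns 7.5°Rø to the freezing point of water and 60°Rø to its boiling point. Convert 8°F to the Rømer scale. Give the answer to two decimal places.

First in Celsius: (8 - 32) × 5/9 = -13.3333°C.
Linearly onto the Rømer scale: 7.5 + (-13.3333 / 100) × (60 - 7.5) = 0.50°Rø.

0.50°Rø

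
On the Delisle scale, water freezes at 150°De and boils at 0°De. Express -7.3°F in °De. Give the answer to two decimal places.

182.75°De

First in Celsius: (-7.3 - 32) × 5/9 = -21.8333°C.
Linearly onto the Delisle scale: 150 + (-21.8333 / 100) × (0 - 150) = 182.75°De.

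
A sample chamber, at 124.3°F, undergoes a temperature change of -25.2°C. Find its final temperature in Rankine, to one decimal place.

538.6°R

Initial temperature in Celsius: (124.3 - 32) × 5/9 = 51.2778°C.
Final Celsius temperature: 51.2778 - 25.2000 = 26.0778°C.
In Rankine: 26.0778 × 1.8 + 491.67 = 538.6°R.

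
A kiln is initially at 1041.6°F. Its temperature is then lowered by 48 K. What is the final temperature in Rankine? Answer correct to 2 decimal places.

Initial temperature in Celsius: (1041.6 - 32) × 5/9 = 560.8889°C.
The 48 K change is an interval; Kelvin and Celsius degrees are the same size, so ΔC = -48°C.
Final Celsius temperature: 560.8889 - 48.0000 = 512.8889°C.
In Rankine: 512.8889 × 1.8 + 491.67 = 1414.87°R.

1414.87°R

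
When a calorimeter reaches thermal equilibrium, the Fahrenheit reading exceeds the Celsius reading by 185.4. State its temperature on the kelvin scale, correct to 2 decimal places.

464.90 K

Let x be the Celsius reading; then the Fahrenheit reading is 1.8·x + 32.
(1.8·x + 32) - x = 185.4  ⇒  (0.8)·x = 153.4  ⇒  x = 191.7500°C.
In kelvin: 191.7500 + 273.15 = 464.90 K.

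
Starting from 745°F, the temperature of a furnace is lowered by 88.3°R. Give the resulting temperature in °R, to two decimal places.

1116.37°R

Initial temperature in Celsius: (745 - 32) × 5/9 = 396.1111°C.
The 88.3°R change is an interval, so only the factor 5/9 applies: -88.3 × 5/9 = -49.0556°C.
Final Celsius temperature: 396.1111 - 49.0556 = 347.0556°C.
In Rankine: 347.0556 × 1.8 + 491.67 = 1116.37°R.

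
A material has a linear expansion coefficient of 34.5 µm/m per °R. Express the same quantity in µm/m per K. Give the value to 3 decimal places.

62.100 µm/m per K

The quantity depends on a temperature interval, so only the ratio of degree sizes applies; the offset between the scales is irrelevant.
A change of 1 K is a change of 1.8°R, so per K the value is 34.5 × 1.8 = 62.100.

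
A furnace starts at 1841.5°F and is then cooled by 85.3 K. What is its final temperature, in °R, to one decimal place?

Initial temperature in Celsius: (1841.5 - 32) × 5/9 = 1005.2778°C.
The 85.3 K change is an interval; Kelvin and Celsius degrees are the same size, so ΔC = -85.3°C.
Final Celsius temperature: 1005.2778 - 85.3000 = 919.9778°C.
In Rankine: 919.9778 × 1.8 + 491.67 = 2147.6°R.

2147.6°R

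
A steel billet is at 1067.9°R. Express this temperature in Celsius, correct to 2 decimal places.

320.13°C

In Celsius: (1067.9 - 491.67) × 5/9 = 320.1278°C.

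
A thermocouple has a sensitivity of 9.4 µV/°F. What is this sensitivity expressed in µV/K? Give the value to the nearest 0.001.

The quantity depends on a temperature interval, so only the ratio of degree sizes applies; the offset between the scales is irrelevant.
A change of 1 K is a change of 1.8°F, so per K the value is 9.4 × 1.8 = 16.920.

16.920 µV/K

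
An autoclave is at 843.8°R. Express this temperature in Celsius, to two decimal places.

195.63°C

In Celsius: (843.8 - 491.67) × 5/9 = 195.6278°C.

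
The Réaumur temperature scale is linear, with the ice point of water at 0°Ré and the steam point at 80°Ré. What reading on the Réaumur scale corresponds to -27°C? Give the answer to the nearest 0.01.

-21.60°Ré

Linearly onto the Réaumur scale: 0 + (-27.0000 / 100) × (80 - 0) = -21.60°Ré.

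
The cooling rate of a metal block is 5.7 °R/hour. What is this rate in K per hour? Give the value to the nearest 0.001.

Since only a temperature interval is involved, the additive offset between the scales drops out.
A change of 1°R is a change of 5/9 K, so 5.7 × 5/9 = 3.167.

3.167 K/hour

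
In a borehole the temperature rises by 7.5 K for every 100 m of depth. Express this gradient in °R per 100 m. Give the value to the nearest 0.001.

The quantity depends on a temperature interval, so only the ratio of degree sizes applies; the offset between the scales is irrelevant.
A change of 1 K is a change of 1.8°R, so 7.5 × 1.8 = 13.500.

13.500 °R/100 m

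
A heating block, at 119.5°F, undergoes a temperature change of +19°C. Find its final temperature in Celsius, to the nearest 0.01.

67.61°C

Initial temperature in Celsius: (119.5 - 32) × 5/9 = 48.6111°C.
Final Celsius temperature: 48.6111 + 19.0000 = 67.6111°C.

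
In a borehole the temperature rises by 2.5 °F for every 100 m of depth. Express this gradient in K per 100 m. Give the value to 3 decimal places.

1.389 K/100 m

The quantity depends on a temperature interval, so only the ratio of degree sizes applies; the offset between the scales is irrelevant.
A change of 1°F is a change of 5/9 K, so 2.5 × 5/9 = 1.389.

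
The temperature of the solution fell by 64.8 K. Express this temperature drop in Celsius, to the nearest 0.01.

Kelvin and Celsius degrees are the same size, so the interval is unchanged: 64.80.

64.80°C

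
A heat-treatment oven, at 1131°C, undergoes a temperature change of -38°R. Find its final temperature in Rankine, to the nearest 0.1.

The 38°R change is an interval, so only the factor 5/9 applies: -38 × 5/9 = -21.1111°C.
Final Celsius temperature: 1131.0000 - 21.1111 = 1109.8889°C.
In Rankine: 1109.8889 × 1.8 + 491.67 = 2489.5°R.

2489.5°R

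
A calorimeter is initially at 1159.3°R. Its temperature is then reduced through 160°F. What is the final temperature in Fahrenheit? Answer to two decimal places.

Initial temperature in Celsius: (1159.3 - 491.67) × 5/9 = 370.9056°C.
The 160°F change is an interval, so only the factor 5/9 applies: -160 × 5/9 = -88.8889°C.
Final Celsius temperature: 370.9056 - 88.8889 = 282.0167°C.
In Fahrenheit: 282.0167 × 1.8 + 32 = 539.63°F.

539.63°F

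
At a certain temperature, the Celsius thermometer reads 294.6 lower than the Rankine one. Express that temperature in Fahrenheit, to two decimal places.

-411.41°F

Let x be the Rankine reading; then the Celsius reading is 5/9·x - 273.15.
(5/9·x - 273.15) - x = -294.6  ⇒  (-4/9)·x = -21.45  ⇒  x = 48.2625°R.
In Celsius: (48.2625 - 491.67) × 5/9 = -246.3375°C.
In Fahrenheit: -246.3375 × 1.8 + 32 = -411.41°F.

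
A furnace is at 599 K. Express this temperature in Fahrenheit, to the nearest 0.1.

618.5°F

In Celsius: 599 - 273.15 = 325.8500°C.
In Fahrenheit: 325.8500 × 1.8 + 32 = 618.5°F.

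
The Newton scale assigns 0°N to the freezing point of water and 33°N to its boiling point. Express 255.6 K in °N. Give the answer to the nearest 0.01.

-5.79°N

First in Celsius: 255.6 - 273.15 = -17.5500°C.
Linearly onto the Newton scale: 0 + (-17.5500 / 100) × (33 - 0) = -5.79°N.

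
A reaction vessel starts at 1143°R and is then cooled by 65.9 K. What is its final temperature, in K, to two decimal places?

Initial temperature in Celsius: (1143 - 491.67) × 5/9 = 361.8500°C.
The 65.9 K change is an interval; Kelvin and Celsius degrees are the same size, so ΔC = -65.9°C.
Final Celsius temperature: 361.8500 - 65.9000 = 295.9500°C.
In kelvin: 295.9500 + 273.15 = 569.10 K.

569.10 K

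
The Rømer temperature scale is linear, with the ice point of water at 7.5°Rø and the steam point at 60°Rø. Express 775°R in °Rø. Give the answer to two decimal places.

90.14°Rø

First in Celsius: (775 - 491.67) × 5/9 = 157.4056°C.
Linearly onto the Rømer scale: 7.5 + (157.4056 / 100) × (60 - 7.5) = 90.14°Rø.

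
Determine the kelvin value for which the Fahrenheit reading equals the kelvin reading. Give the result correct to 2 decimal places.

574.59 K

Let K be the kelvin reading. The Fahrenheit reading is F = 1.8·K - 459.67.
Set F = K: 1.8·K - 459.67 = K.
(0.8)·K = 459.67  ⇒  K = 574.59.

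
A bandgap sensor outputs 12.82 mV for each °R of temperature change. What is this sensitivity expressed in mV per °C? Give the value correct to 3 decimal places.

23.076 mV per °C

Since only a temperature interval is involved, the additive offset between the scales drops out.
A change of 1°C is a change of 1.8°R, so per °C the value is 12.82 × 1.8 = 23.076.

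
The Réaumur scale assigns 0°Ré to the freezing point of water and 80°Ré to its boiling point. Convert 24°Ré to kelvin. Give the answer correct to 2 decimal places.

Linear interpolation between the fixed points: C = (24 - 0) × 100 / (80 - 0) = 30.0000°C.
Then 30.0000 + 273.15 = 303.15 K.

303.15 K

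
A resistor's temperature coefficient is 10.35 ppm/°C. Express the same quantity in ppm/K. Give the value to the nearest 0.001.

The quantity depends on a temperature interval, so only the ratio of degree sizes applies; the offset between the scales is irrelevant.
A change of 1 K is a change of 1°C, so per K the value is 10.35 × 1 = 10.350.

10.350 ppm/K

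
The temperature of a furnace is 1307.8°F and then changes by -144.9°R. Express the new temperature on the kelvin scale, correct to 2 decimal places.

Initial temperature in Celsius: (1307.8 - 32) × 5/9 = 708.7778°C.
The 144.9°R change is an interval, so only the factor 5/9 applies: -144.9 × 5/9 = -80.5000°C.
Final Celsius temperature: 708.7778 - 80.5000 = 628.2778°C.
In kelvin: 628.2778 + 273.15 = 901.43 K.

901.43 K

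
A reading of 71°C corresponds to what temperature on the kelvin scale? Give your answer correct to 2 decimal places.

344.15 K

In kelvin: 71.0000 + 273.15 = 344.15 K.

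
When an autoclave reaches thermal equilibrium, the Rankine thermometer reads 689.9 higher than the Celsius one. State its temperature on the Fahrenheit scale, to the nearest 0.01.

478.02°F

Let x be the Celsius reading; then the Rankine reading is 1.8·x + 491.67.
(1.8·x + 491.67) - x = 689.9  ⇒  (0.8)·x = 198.23  ⇒  x = 247.7875°C.
In Fahrenheit: 247.7875 × 1.8 + 32 = 478.02°F.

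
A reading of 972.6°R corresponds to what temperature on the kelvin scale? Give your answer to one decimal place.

540.3 K

In Celsius: (972.6 - 491.67) × 5/9 = 267.1833°C.
In kelvin: 267.1833 + 273.15 = 540.3 K.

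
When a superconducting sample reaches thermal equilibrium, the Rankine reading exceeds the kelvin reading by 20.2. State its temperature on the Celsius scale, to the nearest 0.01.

-247.90°C

Let x be the Rankine reading; then the kelvin reading is 5/9·x.
(5/9·x) - x = -20.2  ⇒  (-4/9)·x = -20.2  ⇒  x = 45.4500°R.
In Celsius: (45.45 - 491.67) × 5/9 = -247.90°C.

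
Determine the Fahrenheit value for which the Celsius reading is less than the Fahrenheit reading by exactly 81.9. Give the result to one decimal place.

144.3°F

Let F be the Fahrenheit reading. The Celsius reading is C = 5/9·F - 17.7778.
Require C - F = -81.9: (-4/9)·F - 17.7778 = -81.9.
F = (-81.9 + 17.7778) / (-4/9) = 144.3.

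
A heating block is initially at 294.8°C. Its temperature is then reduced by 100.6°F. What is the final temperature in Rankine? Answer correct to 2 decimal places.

921.71°R

The 100.6°F change is an interval, so only the factor 5/9 applies: -100.6 × 5/9 = -55.8889°C.
Final Celsius temperature: 294.8000 - 55.8889 = 238.9111°C.
In Rankine: 238.9111 × 1.8 + 491.67 = 921.71°R.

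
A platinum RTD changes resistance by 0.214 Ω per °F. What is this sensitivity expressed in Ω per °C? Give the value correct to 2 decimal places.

0.39 Ω per °C

The quantity depends on a temperature interval, so only the ratio of degree sizes applies; the offset between the scales is irrelevant.
A change of 1°C is a change of 1.8°F, so per °C the value is 0.214 × 1.8 = 0.39.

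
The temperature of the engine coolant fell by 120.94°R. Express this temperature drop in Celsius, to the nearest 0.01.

67.19°C

For a temperature interval the offset drops out; only the factor 5/9 applies.
120.94 × 5/9 = 67.19.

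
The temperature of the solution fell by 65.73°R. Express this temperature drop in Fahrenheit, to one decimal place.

65.7°F

Rankine and Fahrenheit degrees are the same size, so the interval is unchanged: 65.7.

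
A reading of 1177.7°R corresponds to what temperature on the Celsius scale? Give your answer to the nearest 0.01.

381.13°C

In Celsius: (1177.7 - 491.67) × 5/9 = 381.1278°C.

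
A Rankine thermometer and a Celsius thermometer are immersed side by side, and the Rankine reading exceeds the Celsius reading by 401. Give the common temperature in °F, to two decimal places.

-172.01°F

Let x be the Rankine reading; then the Celsius reading is 5/9·x - 273.15.
(5/9·x - 273.15) - x = -401  ⇒  (-4/9)·x = -127.85  ⇒  x = 287.6625°R.
In Celsius: (287.6625 - 491.67) × 5/9 = -113.3375°C.
In Fahrenheit: -113.3375 × 1.8 + 32 = -172.01°F.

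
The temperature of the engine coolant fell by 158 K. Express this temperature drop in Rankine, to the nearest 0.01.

284.40°R

For a temperature interval the offset drops out; only the factor 1.8 applies.
158 × 1.8 = 284.40.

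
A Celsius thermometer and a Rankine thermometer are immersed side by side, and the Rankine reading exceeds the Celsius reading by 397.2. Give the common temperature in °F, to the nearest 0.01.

Let x be the Celsius reading; then the Rankine reading is 1.8·x + 491.67.
(1.8·x + 491.67) - x = 397.2  ⇒  (0.8)·x = -94.47  ⇒  x = -118.0875°C.
In Fahrenheit: -118.0875 × 1.8 + 32 = -180.56°F.

-180.56°F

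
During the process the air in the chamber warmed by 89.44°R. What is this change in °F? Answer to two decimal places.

Rankine and Fahrenheit degrees are the same size, so the interval is unchanged: 89.44.

89.44°F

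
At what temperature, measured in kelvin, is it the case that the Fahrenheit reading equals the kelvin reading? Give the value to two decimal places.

Let K be the kelvin reading. The Fahrenheit reading is F = 1.8·K - 459.67.
Set F = K: 1.8·K - 459.67 = K.
(0.8)·K = 459.67  ⇒  K = 574.59.

574.59 K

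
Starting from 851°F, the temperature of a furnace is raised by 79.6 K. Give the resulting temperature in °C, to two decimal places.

534.60°C

Initial temperature in Celsius: (851 - 32) × 5/9 = 455.0000°C.
The 79.6 K change is an interval; Kelvin and Celsius degrees are the same size, so ΔC = +79.6°C.
Final Celsius temperature: 455.0000 + 79.6000 = 534.6000°C.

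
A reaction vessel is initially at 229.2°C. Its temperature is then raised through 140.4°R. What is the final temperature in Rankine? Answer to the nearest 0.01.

1044.63°R

The 140.4°R change is an interval, so only the factor 5/9 applies: +140.4 × 5/9 = +78.0000°C.
Final Celsius temperature: 229.2000 + 78.0000 = 307.2000°C.
In Rankine: 307.2000 × 1.8 + 491.67 = 1044.63°R.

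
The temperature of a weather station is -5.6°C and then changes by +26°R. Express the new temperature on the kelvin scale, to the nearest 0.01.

The 26°R change is an interval, so only the factor 5/9 applies: +26 × 5/9 = +14.4444°C.
Final Celsius temperature: -5.6000 + 14.4444 = 8.8444°C.
In kelvin: 8.8444 + 273.15 = 281.99 K.

281.99 K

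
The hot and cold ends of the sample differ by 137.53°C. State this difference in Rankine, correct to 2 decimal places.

For a temperature interval the offset drops out; only the factor 1.8 applies.
137.53 × 1.8 = 247.55.

247.55°R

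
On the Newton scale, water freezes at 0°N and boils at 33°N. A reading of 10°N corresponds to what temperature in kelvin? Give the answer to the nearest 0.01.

Linear interpolation between the fixed points: C = (10 - 0) × 100 / (33 - 0) = 30.3030°C.
Then 30.3030 + 273.15 = 303.45 K.

303.45 K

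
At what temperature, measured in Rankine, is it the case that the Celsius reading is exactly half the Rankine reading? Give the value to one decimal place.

4916.7°R

Let R be the Rankine reading. The Celsius reading is C = 5/9·R - 273.15.
Require C = 0.5·R: 5/9·R - 273.15 = 0.5·R.
(1/18)·R = 273.15  ⇒  R = 4916.7.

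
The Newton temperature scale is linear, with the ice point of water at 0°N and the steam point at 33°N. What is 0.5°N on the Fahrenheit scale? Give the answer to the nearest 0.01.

Linear interpolation between the fixed points: C = (0.5 - 0) × 100 / (33 - 0) = 1.5152°C.
Then 1.5152 × 1.8 + 32 = 34.73°F.

34.73°F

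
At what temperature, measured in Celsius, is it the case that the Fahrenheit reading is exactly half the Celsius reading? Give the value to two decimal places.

-24.62°C

Let C be the Celsius reading. The Fahrenheit reading is F = 1.8·C + 32.
Require F = 0.5·C: 1.8·C + 32 = 0.5·C.
(1.3)·C = -32  ⇒  C = -24.62.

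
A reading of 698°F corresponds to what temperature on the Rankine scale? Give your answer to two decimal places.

In Celsius: (698 - 32) × 5/9 = 370.0000°C.
In Rankine: 370.0000 × 1.8 + 491.67 = 1157.67°R.

1157.67°R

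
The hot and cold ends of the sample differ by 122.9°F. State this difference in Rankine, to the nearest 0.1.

Fahrenheit and Rankine degrees are the same size, so the interval is unchanged: 122.9.

122.9°R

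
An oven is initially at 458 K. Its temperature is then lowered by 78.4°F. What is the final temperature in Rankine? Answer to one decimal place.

Initial temperature in Celsius: 458 - 273.15 = 184.8500°C.
The 78.4°F change is an interval, so only the factor 5/9 applies: -78.4 × 5/9 = -43.5556°C.
Final Celsius temperature: 184.8500 - 43.5556 = 141.2944°C.
In Rankine: 141.2944 × 1.8 + 491.67 = 746.0°R.

746.0°R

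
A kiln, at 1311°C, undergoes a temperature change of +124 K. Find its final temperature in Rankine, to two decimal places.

The 124 K change is an interval; Kelvin and Celsius degrees are the same size, so ΔC = +124°C.
Final Celsius temperature: 1311.0000 + 124.0000 = 1435.0000°C.
In Rankine: 1435.0000 × 1.8 + 491.67 = 3074.67°R.

3074.67°R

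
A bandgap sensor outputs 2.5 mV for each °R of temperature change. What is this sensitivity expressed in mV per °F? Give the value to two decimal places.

Since only a temperature interval is involved, the additive offset between the scales drops out.
A change of 1°F is a change of 1°R, so per °F the value is 2.5 × 1 = 2.50.

2.50 mV per °F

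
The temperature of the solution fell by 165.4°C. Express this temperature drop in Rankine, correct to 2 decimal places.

Only the scale ratio 1.8 matters for a change in temperature.
165.4 × 1.8 = 297.72.

297.72°R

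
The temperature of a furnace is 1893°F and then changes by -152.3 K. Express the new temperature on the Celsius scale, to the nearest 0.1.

881.6°C

Initial temperature in Celsius: (1893 - 32) × 5/9 = 1033.8889°C.
The 152.3 K change is an interval; Kelvin and Celsius degrees are the same size, so ΔC = -152.3°C.
Final Celsius temperature: 1033.8889 - 152.3000 = 881.5889°C.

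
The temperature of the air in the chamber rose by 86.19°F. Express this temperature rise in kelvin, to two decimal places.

For a temperature interval the offset drops out; only the factor 5/9 applies.
86.19 × 5/9 = 47.88.

47.88 K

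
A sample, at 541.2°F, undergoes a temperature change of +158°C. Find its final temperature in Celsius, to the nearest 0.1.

Initial temperature in Celsius: (541.2 - 32) × 5/9 = 282.8889°C.
Final Celsius temperature: 282.8889 + 158.0000 = 440.8889°C.

440.9°C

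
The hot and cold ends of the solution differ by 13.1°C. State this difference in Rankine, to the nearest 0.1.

23.6°R

An interval of 1°C corresponds to 1.8°R.
13.1 × 1.8 = 23.6.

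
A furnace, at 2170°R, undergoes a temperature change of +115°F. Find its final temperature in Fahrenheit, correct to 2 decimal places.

1825.33°F

Initial temperature in Celsius: (2170 - 491.67) × 5/9 = 932.4056°C.
The 115°F change is an interval, so only the factor 5/9 applies: +115 × 5/9 = +63.8889°C.
Final Celsius temperature: 932.4056 + 63.8889 = 996.2944°C.
In Fahrenheit: 996.2944 × 1.8 + 32 = 1825.33°F.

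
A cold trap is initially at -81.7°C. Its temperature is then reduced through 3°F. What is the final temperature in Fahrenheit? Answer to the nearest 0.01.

-118.06°F

The 3°F change is an interval, so only the factor 5/9 applies: -3 × 5/9 = -1.6667°C.
Final Celsius temperature: -81.7000 - 1.6667 = -83.3667°C.
In Fahrenheit: -83.3667 × 1.8 + 32 = -118.06°F.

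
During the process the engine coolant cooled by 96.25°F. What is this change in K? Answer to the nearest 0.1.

Only the scale ratio 5/9 matters for a change in temperature.
96.25 × 5/9 = 53.5.

53.5 K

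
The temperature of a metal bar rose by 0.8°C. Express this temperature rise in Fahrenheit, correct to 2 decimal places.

1.44°F

For a temperature interval the offset drops out; only the factor 1.8 applies.
0.8 × 1.8 = 1.44.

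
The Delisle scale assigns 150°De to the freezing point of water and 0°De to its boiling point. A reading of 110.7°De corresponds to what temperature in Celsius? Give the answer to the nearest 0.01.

26.20°C

Linear interpolation between the fixed points: C = (110.7 - 150) × 100 / (0 - 150) = 26.2000°C.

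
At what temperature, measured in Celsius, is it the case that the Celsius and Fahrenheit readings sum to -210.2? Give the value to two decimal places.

-86.50°C

Let C be the Celsius reading. The Fahrenheit reading is F = 1.8·C + 32.
Require C + F = -210.2: (2.8)·C + 32 = -210.2.
C = (-210.2 - 32) / (2.8) = -86.50.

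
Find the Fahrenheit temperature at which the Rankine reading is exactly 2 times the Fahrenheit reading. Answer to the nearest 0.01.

Let F be the Fahrenheit reading. The Rankine reading is R = 1·F + 459.67.
Require R = 2·F: 1·F + 459.67 = 2·F.
(-1)·F = -459.67  ⇒  F = 459.67.

459.67°F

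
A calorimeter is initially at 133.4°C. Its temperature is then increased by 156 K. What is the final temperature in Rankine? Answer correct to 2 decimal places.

1012.59°R

The 156 K change is an interval; Kelvin and Celsius degrees are the same size, so ΔC = +156°C.
Final Celsius temperature: 133.4000 + 156.0000 = 289.4000°C.
In Rankine: 289.4000 × 1.8 + 491.67 = 1012.59°R.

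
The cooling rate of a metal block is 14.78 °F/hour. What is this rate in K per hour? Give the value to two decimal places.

8.21 K/hour

Since only a temperature interval is involved, the additive offset between the scales drops out.
A change of 1°F is a change of 5/9 K, so 14.78 × 5/9 = 8.21.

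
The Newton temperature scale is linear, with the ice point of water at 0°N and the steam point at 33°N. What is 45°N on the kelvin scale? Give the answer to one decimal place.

Linear interpolation between the fixed points: C = (45 - 0) × 100 / (33 - 0) = 136.3636°C.
Then 136.3636 + 273.15 = 409.5 K.

409.5 K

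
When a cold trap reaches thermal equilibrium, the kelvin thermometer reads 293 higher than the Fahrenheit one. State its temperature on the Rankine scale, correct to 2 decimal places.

Let x be the Fahrenheit reading; then the kelvin reading is 5/9·x + 255.372.
(5/9·x + 255.372) - x = 293  ⇒  (-4/9)·x = 37.6278  ⇒  x = -84.6625°F.
In Celsius: (-84.6625 - 32) × 5/9 = -64.8125°C.
In Rankine: -64.8125 × 1.8 + 491.67 = 375.01°R.

375.01°R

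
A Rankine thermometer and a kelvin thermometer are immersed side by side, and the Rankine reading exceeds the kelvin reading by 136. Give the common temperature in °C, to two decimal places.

-103.15°C

Let x be the Rankine reading; then the kelvin reading is 5/9·x.
(5/9·x) - x = -136  ⇒  (-4/9)·x = -136  ⇒  x = 306.0000°R.
In Celsius: (306 - 491.67) × 5/9 = -103.15°C.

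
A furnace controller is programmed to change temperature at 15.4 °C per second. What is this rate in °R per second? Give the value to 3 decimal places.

27.720 °R/second

The quantity depends on a temperature interval, so only the ratio of degree sizes applies; the offset between the scales is irrelevant.
A change of 1°C is a change of 1.8°R, so 15.4 × 1.8 = 27.720.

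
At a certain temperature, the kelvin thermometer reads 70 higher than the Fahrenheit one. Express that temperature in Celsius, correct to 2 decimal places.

213.94°C

Let x be the Fahrenheit reading; then the kelvin reading is 5/9·x + 255.372.
(5/9·x + 255.372) - x = 70  ⇒  (-4/9)·x = -185.372  ⇒  x = 417.0875°F.
In Celsius: (417.0875 - 32) × 5/9 = 213.94°C.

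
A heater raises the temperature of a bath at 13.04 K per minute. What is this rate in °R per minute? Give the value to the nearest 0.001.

23.472 °R/minute

The quantity depends on a temperature interval, so only the ratio of degree sizes applies; the offset between the scales is irrelevant.
A change of 1 K is a change of 1.8°R, so 13.04 × 1.8 = 23.472.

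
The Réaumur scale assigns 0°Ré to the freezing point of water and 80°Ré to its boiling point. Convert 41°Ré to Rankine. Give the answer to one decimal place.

583.9°R

Linear interpolation between the fixed points: C = (41 - 0) × 100 / (80 - 0) = 51.2500°C.
Then 51.2500 × 1.8 + 491.67 = 583.9°R.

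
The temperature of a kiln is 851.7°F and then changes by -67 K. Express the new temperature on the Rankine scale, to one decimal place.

Initial temperature in Celsius: (851.7 - 32) × 5/9 = 455.3889°C.
The 67 K change is an interval; Kelvin and Celsius degrees are the same size, so ΔC = -67°C.
Final Celsius temperature: 455.3889 - 67.0000 = 388.3889°C.
In Rankine: 388.3889 × 1.8 + 491.67 = 1190.8°R.

1190.8°R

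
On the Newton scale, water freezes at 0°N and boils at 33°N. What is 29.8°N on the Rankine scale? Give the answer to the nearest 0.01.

Linear interpolation between the fixed points: C = (29.8 - 0) × 100 / (33 - 0) = 90.3030°C.
Then 90.3030 × 1.8 + 491.67 = 654.22°R.

654.22°R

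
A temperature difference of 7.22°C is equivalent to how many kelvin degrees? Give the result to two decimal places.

Celsius and kelvin degrees are the same size, so the interval is unchanged: 7.22.

7.22 K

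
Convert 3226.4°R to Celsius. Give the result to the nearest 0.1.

In Celsius: (3226.4 - 491.67) × 5/9 = 1519.2944°C.

1519.3°C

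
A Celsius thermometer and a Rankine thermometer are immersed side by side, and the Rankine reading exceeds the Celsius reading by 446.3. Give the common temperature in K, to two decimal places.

216.44 K

Let x be the Celsius reading; then the Rankine reading is 1.8·x + 491.67.
(1.8·x + 491.67) - x = 446.3  ⇒  (0.8)·x = -45.37  ⇒  x = -56.7125°C.
In kelvin: -56.7125 + 273.15 = 216.44 K.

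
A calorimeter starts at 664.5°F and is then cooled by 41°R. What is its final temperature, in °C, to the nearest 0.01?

Initial temperature in Celsius: (664.5 - 32) × 5/9 = 351.3889°C.
The 41°R change is an interval, so only the factor 5/9 applies: -41 × 5/9 = -22.7778°C.
Final Celsius temperature: 351.3889 - 22.7778 = 328.6111°C.

328.61°C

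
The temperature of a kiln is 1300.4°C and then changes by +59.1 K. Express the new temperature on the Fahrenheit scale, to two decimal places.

2479.10°F

The 59.1 K change is an interval; Kelvin and Celsius degrees are the same size, so ΔC = +59.1°C.
Final Celsius temperature: 1300.4000 + 59.1000 = 1359.5000°C.
In Fahrenheit: 1359.5000 × 1.8 + 32 = 2479.10°F.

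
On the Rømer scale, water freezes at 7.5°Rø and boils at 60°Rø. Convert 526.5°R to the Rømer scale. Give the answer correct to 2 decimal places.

17.66°Rø

First in Celsius: (526.5 - 491.67) × 5/9 = 19.3500°C.
Linearly onto the Rømer scale: 7.5 + (19.3500 / 100) × (60 - 7.5) = 17.66°Rø.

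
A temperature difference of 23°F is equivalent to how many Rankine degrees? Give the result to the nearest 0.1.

23.0°R

Fahrenheit and Rankine degrees are the same size, so the interval is unchanged: 23.0.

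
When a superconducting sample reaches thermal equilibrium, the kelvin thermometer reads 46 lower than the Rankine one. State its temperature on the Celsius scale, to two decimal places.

-215.65°C

Let x be the Rankine reading; then the kelvin reading is 5/9·x.
(5/9·x) - x = -46  ⇒  (-4/9)·x = -46  ⇒  x = 103.5000°R.
In Celsius: (103.5 - 491.67) × 5/9 = -215.65°C.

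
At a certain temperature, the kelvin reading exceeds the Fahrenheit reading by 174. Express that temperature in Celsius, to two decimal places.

Let x be the kelvin reading; then the Fahrenheit reading is 1.8·x - 459.67.
(1.8·x - 459.67) - x = -174  ⇒  (0.8)·x = 285.67  ⇒  x = 357.0875 K.
In Celsius: 357.0875 - 273.15 = 83.94°C.

83.94°C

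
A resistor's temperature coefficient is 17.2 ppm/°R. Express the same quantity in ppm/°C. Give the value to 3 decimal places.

30.960 ppm/°C

The quantity depends on a temperature interval, so only the ratio of degree sizes applies; the offset between the scales is irrelevant.
A change of 1°C is a change of 1.8°R, so per °C the value is 17.2 × 1.8 = 30.960.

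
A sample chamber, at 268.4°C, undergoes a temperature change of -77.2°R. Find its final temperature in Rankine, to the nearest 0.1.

The 77.2°R change is an interval, so only the factor 5/9 applies: -77.2 × 5/9 = -42.8889°C.
Final Celsius temperature: 268.4000 - 42.8889 = 225.5111°C.
In Rankine: 225.5111 × 1.8 + 491.67 = 897.6°R.

897.6°R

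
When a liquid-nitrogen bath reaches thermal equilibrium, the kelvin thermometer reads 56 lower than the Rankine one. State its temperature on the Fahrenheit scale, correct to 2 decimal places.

Let x be the Rankine reading; then the kelvin reading is 5/9·x.
(5/9·x) - x = -56  ⇒  (-4/9)·x = -56  ⇒  x = 126.0000°R.
In Celsius: (126 - 491.67) × 5/9 = -203.1500°C.
In Fahrenheit: -203.1500 × 1.8 + 32 = -333.67°F.

-333.67°F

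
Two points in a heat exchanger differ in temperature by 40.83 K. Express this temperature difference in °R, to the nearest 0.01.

An interval of 1 K corresponds to 1.8°R.
40.83 × 1.8 = 73.49.

73.49°R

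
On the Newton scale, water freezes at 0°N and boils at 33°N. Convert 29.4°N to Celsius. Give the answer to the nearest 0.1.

89.1°C

Linear interpolation between the fixed points: C = (29.4 - 0) × 100 / (33 - 0) = 89.0909°C.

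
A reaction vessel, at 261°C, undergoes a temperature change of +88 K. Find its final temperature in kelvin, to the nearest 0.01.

The 88 K change is an interval; Kelvin and Celsius degrees are the same size, so ΔC = +88°C.
Final Celsius temperature: 261.0000 + 88.0000 = 349.0000°C.
In kelvin: 349.0000 + 273.15 = 622.15 K.

622.15 K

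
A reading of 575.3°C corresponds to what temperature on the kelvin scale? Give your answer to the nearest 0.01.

In kelvin: 575.3000 + 273.15 = 848.45 K.

848.45 K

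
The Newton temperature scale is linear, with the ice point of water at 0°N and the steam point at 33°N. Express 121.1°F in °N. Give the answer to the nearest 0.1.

16.3°N

First in Celsius: (121.1 - 32) × 5/9 = 49.5000°C.
Linearly onto the Newton scale: 0 + (49.5000 / 100) × (33 - 0) = 16.3°N.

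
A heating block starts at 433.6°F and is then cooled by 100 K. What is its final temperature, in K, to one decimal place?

Initial temperature in Celsius: (433.6 - 32) × 5/9 = 223.1111°C.
The 100 K change is an interval; Kelvin and Celsius degrees are the same size, so ΔC = -100°C.
Final Celsius temperature: 223.1111 - 100.0000 = 123.1111°C.
In kelvin: 123.1111 + 273.15 = 396.3 K.

396.3 K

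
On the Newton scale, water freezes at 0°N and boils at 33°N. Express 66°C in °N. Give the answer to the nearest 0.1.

21.8°N

Linearly onto the Newton scale: 0 + (66.0000 / 100) × (33 - 0) = 21.8°N.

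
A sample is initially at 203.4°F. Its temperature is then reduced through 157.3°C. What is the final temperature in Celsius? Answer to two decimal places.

Initial temperature in Celsius: (203.4 - 32) × 5/9 = 95.2222°C.
Final Celsius temperature: 95.2222 - 157.3000 = -62.0778°C.

-62.08°C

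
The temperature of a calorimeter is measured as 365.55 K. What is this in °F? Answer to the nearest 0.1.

198.3°F

In Celsius: 365.55 - 273.15 = 92.4000°C.
In Fahrenheit: 92.4000 × 1.8 + 32 = 198.3°F.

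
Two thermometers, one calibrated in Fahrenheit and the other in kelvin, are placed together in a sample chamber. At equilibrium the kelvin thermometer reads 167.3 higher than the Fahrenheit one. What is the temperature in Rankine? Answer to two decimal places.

657.83°R

Let x be the Fahrenheit reading; then the kelvin reading is 5/9·x + 255.372.
(5/9·x + 255.372) - x = 167.3  ⇒  (-4/9)·x = -88.0722  ⇒  x = 198.1625°F.
In Celsius: (198.1625 - 32) × 5/9 = 92.3125°C.
In Rankine: 92.3125 × 1.8 + 491.67 = 657.83°R.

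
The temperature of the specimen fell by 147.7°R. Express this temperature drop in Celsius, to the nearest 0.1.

82.1°C

Only the scale ratio 5/9 matters for a change in temperature.
147.7 × 5/9 = 82.1.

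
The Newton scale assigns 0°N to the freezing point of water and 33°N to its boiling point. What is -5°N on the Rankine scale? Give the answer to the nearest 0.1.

464.4°R

Linear interpolation between the fixed points: C = (-5 - 0) × 100 / (33 - 0) = -15.1515°C.
Then -15.1515 × 1.8 + 491.67 = 464.4°R.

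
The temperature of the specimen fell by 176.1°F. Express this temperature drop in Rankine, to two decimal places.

Fahrenheit and Rankine degrees are the same size, so the interval is unchanged: 176.10.

176.10°R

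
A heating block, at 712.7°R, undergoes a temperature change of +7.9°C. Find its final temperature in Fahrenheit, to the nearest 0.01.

267.25°F

Initial temperature in Celsius: (712.7 - 491.67) × 5/9 = 122.7944°C.
Final Celsius temperature: 122.7944 + 7.9000 = 130.6944°C.
In Fahrenheit: 130.6944 × 1.8 + 32 = 267.25°F.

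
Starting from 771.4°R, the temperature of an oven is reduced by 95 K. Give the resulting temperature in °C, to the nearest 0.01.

Initial temperature in Celsius: (771.4 - 491.67) × 5/9 = 155.4056°C.
The 95 K change is an interval; Kelvin and Celsius degrees are the same size, so ΔC = -95°C.
Final Celsius temperature: 155.4056 - 95.0000 = 60.4056°C.

60.41°C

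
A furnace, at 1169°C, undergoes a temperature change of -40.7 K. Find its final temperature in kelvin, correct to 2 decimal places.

1401.45 K

The 40.7 K change is an interval; Kelvin and Celsius degrees are the same size, so ΔC = -40.7°C.
Final Celsius temperature: 1169.0000 - 40.7000 = 1128.3000°C.
In kelvin: 1128.3000 + 273.15 = 1401.45 K.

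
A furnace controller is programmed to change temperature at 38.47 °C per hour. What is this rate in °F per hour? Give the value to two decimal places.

Since only a temperature interval is involved, the additive offset between the scales drops out.
A change of 1°C is a change of 1.8°F, so 38.47 × 1.8 = 69.25.

69.25 °F/hour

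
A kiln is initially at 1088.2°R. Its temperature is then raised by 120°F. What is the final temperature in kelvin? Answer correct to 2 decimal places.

671.22 K

Initial temperature in Celsius: (1088.2 - 491.67) × 5/9 = 331.4056°C.
The 120°F change is an interval, so only the factor 5/9 applies: +120 × 5/9 = +66.6667°C.
Final Celsius temperature: 331.4056 + 66.6667 = 398.0722°C.
In kelvin: 398.0722 + 273.15 = 671.22 K.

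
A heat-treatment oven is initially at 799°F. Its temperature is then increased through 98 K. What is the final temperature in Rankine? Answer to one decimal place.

1435.1°R

Initial temperature in Celsius: (799 - 32) × 5/9 = 426.1111°C.
The 98 K change is an interval; Kelvin and Celsius degrees are the same size, so ΔC = +98°C.
Final Celsius temperature: 426.1111 + 98.0000 = 524.1111°C.
In Rankine: 524.1111 × 1.8 + 491.67 = 1435.1°R.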